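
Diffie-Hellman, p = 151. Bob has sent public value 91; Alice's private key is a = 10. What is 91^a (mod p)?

59

Shared key K = 91^10 mod 151.
91^1 ≡ 91 (mod 151)
91^2 = (91^1)^2 ≡ 91^2 = 8281 ≡ 127 (mod 151)
91^4 = (91^2)^2 ≡ 127^2 = 16129 ≡ 123 (mod 151)
91^8 = (91^4)^2 ≡ 123^2 = 15129 ≡ 29 (mod 151)
91^10 = 91^8 · 91^2 ≡ 29 · 127 ≡ 59 (mod 151).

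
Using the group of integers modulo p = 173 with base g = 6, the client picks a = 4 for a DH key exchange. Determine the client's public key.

85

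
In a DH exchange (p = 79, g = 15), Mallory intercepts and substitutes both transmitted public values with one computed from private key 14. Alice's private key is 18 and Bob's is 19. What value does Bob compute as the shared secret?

10

Bob receives Mallory's public value M = 15^14 mod 79 instead of the honest one.
15^1 ≡ 15 (mod 79)
15^2 = (15^1)^2 ≡ 15^2 = 225 ≡ 67 (mod 79)
15^4 = (15^2)^2 ≡ 67^2 = 4489 ≡ 65 (mod 79)
15^8 = (15^4)^2 ≡ 65^2 = 4225 ≡ 38 (mod 79)
15^14 = 15^8 · 15^4 · 15^2 ≡ 38 · 65 · 67 ≡ 64 (mod 79).
So M = 64. Bob computes K = M^19 mod 79.
64^1 ≡ 64 (mod 79)
64^2 = (64^1)^2 ≡ 64^2 = 4096 ≡ 67 (mod 79)
64^4 = (64^2)^2 ≡ 67^2 = 4489 ≡ 65 (mod 79)
64^8 = (64^4)^2 ≡ 65^2 = 4225 ≡ 38 (mod 79)
64^16 = (64^8)^2 ≡ 38^2 = 1444 ≡ 22 (mod 79)
64^19 = 64^16 · 64^2 · 64^1 ≡ 22 · 67 · 64 ≡ 10 (mod 79).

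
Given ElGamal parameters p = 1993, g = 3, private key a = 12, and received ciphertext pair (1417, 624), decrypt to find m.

384

Shared mask s = c₁^a mod p = 1417^12 mod 1993.
1417^1 ≡ 1417 (mod 1993)
1417^2 = (1417^1)^2 ≡ 1417^2 = 2007889 ≡ 938 (mod 1993)
1417^4 = (1417^2)^2 ≡ 938^2 = 879844 ≡ 931 (mod 1993)
1417^8 = (1417^4)^2 ≡ 931^2 = 866761 ≡ 1799 (mod 1993)
1417^12 = 1417^8 · 1417^4 ≡ 1799 · 931 ≡ 749 (mod 1993).
So s = 749; s⁻¹ ≡ 1687 (mod 1993).
m = c₂ · s⁻¹ mod 1993 = 624 · 1687 mod 1993 = 384.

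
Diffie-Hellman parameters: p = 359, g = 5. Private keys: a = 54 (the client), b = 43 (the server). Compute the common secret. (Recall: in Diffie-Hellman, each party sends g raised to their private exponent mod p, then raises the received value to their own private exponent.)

254

The server sends B = g^b mod p = 5^43 mod 359.
5^1 ≡ 5 (mod 359)
5^2 = (5^1)^2 ≡ 5^2 = 25 ≡ 25 (mod 359)
5^4 = (5^2)^2 ≡ 25^2 = 625 ≡ 266 (mod 359)
5^8 = (5^4)^2 ≡ 266^2 = 70756 ≡ 33 (mod 359)
5^16 = (5^8)^2 ≡ 33^2 = 1089 ≡ 12 (mod 359)
5^32 = (5^16)^2 ≡ 12^2 = 144 ≡ 144 (mod 359)
5^43 = 5^32 · 5^8 · 5^2 · 5^1 ≡ 144 · 33 · 25 · 5 ≡ 214 (mod 359).
So B = 214. The client then computes K = B^a mod p = 214^54 mod 359.
214^1 ≡ 214 (mod 359)
214^2 = (214^1)^2 ≡ 214^2 = 45796 ≡ 203 (mod 359)
214^4 = (214^2)^2 ≡ 203^2 = 41209 ≡ 283 (mod 359)
214^8 = (214^4)^2 ≡ 283^2 = 80089 ≡ 32 (mod 359)
214^16 = (214^8)^2 ≡ 32^2 = 1024 ≡ 306 (mod 359)
214^32 = (214^16)^2 ≡ 306^2 = 93636 ≡ 296 (mod 359)
214^54 = 214^32 · 214^16 · 214^4 · 214^2 ≡ 296 · 306 · 283 · 203 ≡ 254 (mod 359).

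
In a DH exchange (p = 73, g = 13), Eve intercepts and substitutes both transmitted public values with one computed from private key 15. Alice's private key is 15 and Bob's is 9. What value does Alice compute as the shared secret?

Alice receives Eve's public value M = 13^15 mod 73 instead of the honest one.
13^1 ≡ 13 (mod 73)
13^2 = (13^1)^2 ≡ 13^2 = 169 ≡ 23 (mod 73)
13^4 = (13^2)^2 ≡ 23^2 = 529 ≡ 18 (mod 73)
13^8 = (13^4)^2 ≡ 18^2 = 324 ≡ 32 (mod 73)
13^15 = 13^8 · 13^4 · 13^2 · 13^1 ≡ 32 · 18 · 23 · 13 ≡ 17 (mod 73).
So M = 17. Alice computes K = M^15 mod 73.
17^1 ≡ 17 (mod 73)
17^2 = (17^1)^2 ≡ 17^2 = 289 ≡ 70 (mod 73)
17^4 = (17^2)^2 ≡ 70^2 = 4900 ≡ 9 (mod 73)
17^8 = (17^4)^2 ≡ 9^2 = 81 ≡ 8 (mod 73)
17^15 = 17^8 · 17^4 · 17^2 · 17^1 ≡ 8 · 9 · 70 · 17 ≡ 51 (mod 73).

51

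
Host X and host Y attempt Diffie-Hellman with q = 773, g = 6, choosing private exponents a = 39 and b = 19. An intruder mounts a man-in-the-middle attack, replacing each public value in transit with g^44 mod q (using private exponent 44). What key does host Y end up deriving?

289

Host Y receives an intruder's public value M = 6^44 mod 773 instead of the honest one.
6^1 ≡ 6 (mod 773)
6^2 = (6^1)^2 ≡ 6^2 = 36 ≡ 36 (mod 773)
6^4 = (6^2)^2 ≡ 36^2 = 1296 ≡ 523 (mod 773)
6^8 = (6^4)^2 ≡ 523^2 = 273529 ≡ 660 (mod 773)
6^16 = (6^8)^2 ≡ 660^2 = 435600 ≡ 401 (mod 773)
6^32 = (6^16)^2 ≡ 401^2 = 160801 ≡ 17 (mod 773)
6^44 = 6^32 · 6^8 · 6^4 ≡ 17 · 660 · 523 ≡ 217 (mod 773).
So M = 217. Host Y computes K = M^19 mod 773.
217^1 ≡ 217 (mod 773)
217^2 = (217^1)^2 ≡ 217^2 = 47089 ≡ 709 (mod 773)
217^4 = (217^2)^2 ≡ 709^2 = 502681 ≡ 231 (mod 773)
217^8 = (217^4)^2 ≡ 231^2 = 53361 ≡ 24 (mod 773)
217^16 = (217^8)^2 ≡ 24^2 = 576 ≡ 576 (mod 773)
217^19 = 217^16 · 217^2 · 217^1 ≡ 576 · 709 · 217 ≡ 289 (mod 773).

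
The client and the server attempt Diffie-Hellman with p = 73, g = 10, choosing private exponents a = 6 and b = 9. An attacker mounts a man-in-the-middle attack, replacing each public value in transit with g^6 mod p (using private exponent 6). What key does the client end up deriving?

The client receives an attacker's public value M = 10^6 mod 73 instead of the honest one.
10^1 ≡ 10 (mod 73)
10^2 = (10^1)^2 ≡ 10^2 = 100 ≡ 27 (mod 73)
10^4 = (10^2)^2 ≡ 27^2 = 729 ≡ 72 (mod 73)
10^6 = 10^4 · 10^2 ≡ 72 · 27 ≡ 46 (mod 73).
So M = 46. The client computes K = M^6 mod 73.
46^1 ≡ 46 (mod 73)
46^2 = (46^1)^2 ≡ 46^2 = 2116 ≡ 72 (mod 73)
46^4 = (46^2)^2 ≡ 72^2 = 5184 ≡ 1 (mod 73)
46^6 = 46^4 · 46^2 ≡ 1 · 72 ≡ 72 (mod 73).

72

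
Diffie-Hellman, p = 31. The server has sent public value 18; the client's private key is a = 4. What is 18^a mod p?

Shared key K = 18^4 mod 31.
18^1 ≡ 18 (mod 31)
18^2 = (18^1)^2 ≡ 18^2 = 324 ≡ 14 (mod 31)
18^4 = (18^2)^2 ≡ 14^2 = 196 ≡ 10 (mod 31)

10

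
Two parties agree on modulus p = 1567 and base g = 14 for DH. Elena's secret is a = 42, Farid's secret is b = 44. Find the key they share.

585

Elena sends A = g^a mod p = 14^42 mod 1567.
14^1 ≡ 14 (mod 1567)
14^2 = (14^1)^2 ≡ 14^2 = 196 ≡ 196 (mod 1567)
14^4 = (14^2)^2 ≡ 196^2 = 38416 ≡ 808 (mod 1567)
14^8 = (14^4)^2 ≡ 808^2 = 652864 ≡ 992 (mod 1567)
14^16 = (14^8)^2 ≡ 992^2 = 984064 ≡ 1555 (mod 1567)
14^32 = (14^16)^2 ≡ 1555^2 = 2418025 ≡ 144 (mod 1567)
14^42 = 14^32 · 14^8 · 14^2 ≡ 144 · 992 · 196 ≡ 619 (mod 1567).
So A = 619. Farid then computes K = A^b mod p = 619^44 mod 1567.
619^1 ≡ 619 (mod 1567)
619^2 = (619^1)^2 ≡ 619^2 = 383161 ≡ 813 (mod 1567)
619^4 = (619^2)^2 ≡ 813^2 = 660969 ≡ 1262 (mod 1567)
619^8 = (619^4)^2 ≡ 1262^2 = 1592644 ≡ 572 (mod 1567)
619^16 = (619^8)^2 ≡ 572^2 = 327184 ≡ 1248 (mod 1567)
619^32 = (619^16)^2 ≡ 1248^2 = 1557504 ≡ 1473 (mod 1567)
619^44 = 619^32 · 619^8 · 619^4 ≡ 1473 · 572 · 1262 ≡ 585 (mod 1567).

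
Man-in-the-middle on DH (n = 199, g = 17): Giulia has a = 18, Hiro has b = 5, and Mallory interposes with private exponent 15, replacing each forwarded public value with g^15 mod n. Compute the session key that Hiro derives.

74

Hiro receives Mallory's public value M = 17^15 mod 199 instead of the honest one.
17^1 ≡ 17 (mod 199)
17^2 = (17^1)^2 ≡ 17^2 = 289 ≡ 90 (mod 199)
17^4 = (17^2)^2 ≡ 90^2 = 8100 ≡ 140 (mod 199)
17^8 = (17^4)^2 ≡ 140^2 = 19600 ≡ 98 (mod 199)
17^15 = 17^8 · 17^4 · 17^2 · 17^1 ≡ 98 · 140 · 90 · 17 ≡ 85 (mod 199).
So M = 85. Hiro computes K = M^5 mod 199.
85^1 ≡ 85 (mod 199)
85^2 = (85^1)^2 ≡ 85^2 = 7225 ≡ 61 (mod 199)
85^4 = (85^2)^2 ≡ 61^2 = 3721 ≡ 139 (mod 199)
85^5 = 85^4 · 85^1 ≡ 139 · 85 ≡ 74 (mod 199).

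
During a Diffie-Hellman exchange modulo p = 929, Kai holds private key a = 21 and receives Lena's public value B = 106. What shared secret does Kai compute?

Shared key K = 106^21 mod 929.
106^1 ≡ 106 (mod 929)
106^2 = (106^1)^2 ≡ 106^2 = 11236 ≡ 88 (mod 929)
106^4 = (106^2)^2 ≡ 88^2 = 7744 ≡ 312 (mod 929)
106^8 = (106^4)^2 ≡ 312^2 = 97344 ≡ 728 (mod 929)
106^16 = (106^8)^2 ≡ 728^2 = 529984 ≡ 454 (mod 929)
106^21 = 106^16 · 106^4 · 106^1 ≡ 454 · 312 · 106 ≡ 190 (mod 929).

190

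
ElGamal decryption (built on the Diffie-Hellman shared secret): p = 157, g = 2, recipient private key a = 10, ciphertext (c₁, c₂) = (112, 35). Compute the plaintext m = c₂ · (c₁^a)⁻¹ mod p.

42

Shared mask s = c₁^a mod p = 112^10 mod 157.
112^1 ≡ 112 (mod 157)
112^2 = (112^1)^2 ≡ 112^2 = 12544 ≡ 141 (mod 157)
112^4 = (112^2)^2 ≡ 141^2 = 19881 ≡ 99 (mod 157)
112^8 = (112^4)^2 ≡ 99^2 = 9801 ≡ 67 (mod 157)
112^10 = 112^8 · 112^2 ≡ 67 · 141 ≡ 27 (mod 157).
So s = 27; s⁻¹ ≡ 64 (mod 157).
m = c₂ · s⁻¹ mod 157 = 35 · 64 mod 157 = 42.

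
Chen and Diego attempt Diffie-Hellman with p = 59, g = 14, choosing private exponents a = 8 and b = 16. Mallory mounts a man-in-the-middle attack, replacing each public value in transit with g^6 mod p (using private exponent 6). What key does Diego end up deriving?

22

Diego receives Mallory's public value M = 14^6 mod 59 instead of the honest one.
14^1 ≡ 14 (mod 59)
14^2 = (14^1)^2 ≡ 14^2 = 196 ≡ 19 (mod 59)
14^4 = (14^2)^2 ≡ 19^2 = 361 ≡ 7 (mod 59)
14^6 = 14^4 · 14^2 ≡ 7 · 19 ≡ 15 (mod 59).
So M = 15. Diego computes K = M^16 mod 59.
15^1 ≡ 15 (mod 59)
15^2 = (15^1)^2 ≡ 15^2 = 225 ≡ 48 (mod 59)
15^4 = (15^2)^2 ≡ 48^2 = 2304 ≡ 3 (mod 59)
15^8 = (15^4)^2 ≡ 3^2 = 9 ≡ 9 (mod 59)
15^16 = (15^8)^2 ≡ 9^2 = 81 ≡ 22 (mod 59)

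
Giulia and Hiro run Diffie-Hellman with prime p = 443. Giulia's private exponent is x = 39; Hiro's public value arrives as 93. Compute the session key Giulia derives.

34

Shared key K = 93^39 mod 443.
93^1 ≡ 93 (mod 443)
93^2 = (93^1)^2 ≡ 93^2 = 8649 ≡ 232 (mod 443)
93^4 = (93^2)^2 ≡ 232^2 = 53824 ≡ 221 (mod 443)
93^8 = (93^4)^2 ≡ 221^2 = 48841 ≡ 111 (mod 443)
93^16 = (93^8)^2 ≡ 111^2 = 12321 ≡ 360 (mod 443)
93^32 = (93^16)^2 ≡ 360^2 = 129600 ≡ 244 (mod 443)
93^39 = 93^32 · 93^4 · 93^2 · 93^1 ≡ 244 · 221 · 232 · 93 ≡ 34 (mod 443).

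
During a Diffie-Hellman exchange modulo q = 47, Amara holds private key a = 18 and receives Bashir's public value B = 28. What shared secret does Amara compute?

24

Shared key K = 28^18 mod 47.
28^1 ≡ 28 (mod 47)
28^2 = (28^1)^2 ≡ 28^2 = 784 ≡ 32 (mod 47)
28^4 = (28^2)^2 ≡ 32^2 = 1024 ≡ 37 (mod 47)
28^8 = (28^4)^2 ≡ 37^2 = 1369 ≡ 6 (mod 47)
28^16 = (28^8)^2 ≡ 6^2 = 36 ≡ 36 (mod 47)
28^18 = 28^16 · 28^2 ≡ 36 · 32 ≡ 24 (mod 47).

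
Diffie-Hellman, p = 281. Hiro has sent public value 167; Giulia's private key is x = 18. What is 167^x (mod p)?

Shared key K = 167^18 mod 281.
167^1 ≡ 167 (mod 281)
167^2 = (167^1)^2 ≡ 167^2 = 27889 ≡ 70 (mod 281)
167^4 = (167^2)^2 ≡ 70^2 = 4900 ≡ 123 (mod 281)
167^8 = (167^4)^2 ≡ 123^2 = 15129 ≡ 236 (mod 281)
167^16 = (167^8)^2 ≡ 236^2 = 55696 ≡ 58 (mod 281)
167^18 = 167^16 · 167^2 ≡ 58 · 70 ≡ 126 (mod 281).

126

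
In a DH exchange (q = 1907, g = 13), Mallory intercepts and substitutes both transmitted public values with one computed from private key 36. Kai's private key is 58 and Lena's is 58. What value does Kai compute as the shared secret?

1368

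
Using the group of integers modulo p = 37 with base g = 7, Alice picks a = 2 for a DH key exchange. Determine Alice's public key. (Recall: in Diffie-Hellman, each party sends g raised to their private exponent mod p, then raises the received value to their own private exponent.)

12

Public value = 7^2 (mod 37).
7^1 ≡ 7 (mod 37)
7^2 = (7^1)^2 ≡ 7^2 = 49 ≡ 12 (mod 37)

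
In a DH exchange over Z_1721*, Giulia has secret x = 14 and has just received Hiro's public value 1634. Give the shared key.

Shared key K = 1634^14 mod 1721.
1634^1 ≡ 1634 (mod 1721)
1634^2 = (1634^1)^2 ≡ 1634^2 = 2669956 ≡ 685 (mod 1721)
1634^4 = (1634^2)^2 ≡ 685^2 = 469225 ≡ 1113 (mod 1721)
1634^8 = (1634^4)^2 ≡ 1113^2 = 1238769 ≡ 1370 (mod 1721)
1634^14 = 1634^8 · 1634^4 · 1634^2 ≡ 1370 · 1113 · 685 ≡ 1019 (mod 1721).

1019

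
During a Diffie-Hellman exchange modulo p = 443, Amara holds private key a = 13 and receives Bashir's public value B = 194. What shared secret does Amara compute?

Shared key K = 194^13 mod 443.
194^1 ≡ 194 (mod 443)
194^2 = (194^1)^2 ≡ 194^2 = 37636 ≡ 424 (mod 443)
194^4 = (194^2)^2 ≡ 424^2 = 179776 ≡ 361 (mod 443)
194^8 = (194^4)^2 ≡ 361^2 = 130321 ≡ 79 (mod 443)
194^13 = 194^8 · 194^4 · 194^1 ≡ 79 · 361 · 194 ≡ 59 (mod 443).

59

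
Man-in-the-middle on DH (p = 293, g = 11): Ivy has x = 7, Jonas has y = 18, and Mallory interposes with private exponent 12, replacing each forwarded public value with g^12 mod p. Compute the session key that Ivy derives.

Ivy receives Mallory's public value M = 11^12 mod 293 instead of the honest one.
11^1 ≡ 11 (mod 293)
11^2 = (11^1)^2 ≡ 11^2 = 121 ≡ 121 (mod 293)
11^4 = (11^2)^2 ≡ 121^2 = 14641 ≡ 284 (mod 293)
11^8 = (11^4)^2 ≡ 284^2 = 80656 ≡ 81 (mod 293)
11^12 = 11^8 · 11^4 ≡ 81 · 284 ≡ 150 (mod 293).
So M = 150. Ivy computes K = M^7 mod 293.
150^1 ≡ 150 (mod 293)
150^2 = (150^1)^2 ≡ 150^2 = 22500 ≡ 232 (mod 293)
150^4 = (150^2)^2 ≡ 232^2 = 53824 ≡ 205 (mod 293)
150^7 = 150^4 · 150^2 · 150^1 ≡ 205 · 232 · 150 ≡ 36 (mod 293).

36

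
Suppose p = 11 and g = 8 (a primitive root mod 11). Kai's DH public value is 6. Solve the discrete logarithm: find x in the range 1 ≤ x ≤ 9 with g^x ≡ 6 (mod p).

Try successive powers of 8 modulo 11:
8^1 ≡ 8
8^2 ≡ 9
8^3 ≡ 6
Found: x = 3.

3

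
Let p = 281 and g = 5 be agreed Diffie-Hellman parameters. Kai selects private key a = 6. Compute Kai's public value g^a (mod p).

Public value = 5^6 (mod 281).
5^1 ≡ 5 (mod 281)
5^2 = (5^1)^2 ≡ 5^2 = 25 ≡ 25 (mod 281)
5^4 = (5^2)^2 ≡ 25^2 = 625 ≡ 63 (mod 281)
5^6 = 5^4 · 5^2 ≡ 63 · 25 ≡ 170 (mod 281).

170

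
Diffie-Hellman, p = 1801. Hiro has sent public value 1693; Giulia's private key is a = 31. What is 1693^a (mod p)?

146

Shared key K = 1693^31 mod 1801.
1693^1 ≡ 1693 (mod 1801)
1693^2 = (1693^1)^2 ≡ 1693^2 = 2866249 ≡ 858 (mod 1801)
1693^4 = (1693^2)^2 ≡ 858^2 = 736164 ≡ 1356 (mod 1801)
1693^8 = (1693^4)^2 ≡ 1356^2 = 1838736 ≡ 1716 (mod 1801)
1693^16 = (1693^8)^2 ≡ 1716^2 = 2944656 ≡ 21 (mod 1801)
1693^31 = 1693^16 · 1693^8 · 1693^4 · 1693^2 · 1693^1 ≡ 21 · 1716 · 1356 · 858 · 1693 ≡ 146 (mod 1801).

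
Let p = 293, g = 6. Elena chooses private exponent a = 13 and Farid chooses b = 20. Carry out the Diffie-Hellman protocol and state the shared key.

268

Elena sends A = g^a mod p = 6^13 mod 293.
6^1 ≡ 6 (mod 293)
6^2 = (6^1)^2 ≡ 6^2 = 36 ≡ 36 (mod 293)
6^4 = (6^2)^2 ≡ 36^2 = 1296 ≡ 124 (mod 293)
6^8 = (6^4)^2 ≡ 124^2 = 15376 ≡ 140 (mod 293)
6^13 = 6^8 · 6^4 · 6^1 ≡ 140 · 124 · 6 ≡ 145 (mod 293).
So A = 145. Farid then computes K = A^b mod p = 145^20 mod 293.
145^1 ≡ 145 (mod 293)
145^2 = (145^1)^2 ≡ 145^2 = 21025 ≡ 222 (mod 293)
145^4 = (145^2)^2 ≡ 222^2 = 49284 ≡ 60 (mod 293)
145^8 = (145^4)^2 ≡ 60^2 = 3600 ≡ 84 (mod 293)
145^16 = (145^8)^2 ≡ 84^2 = 7056 ≡ 24 (mod 293)
145^20 = 145^16 · 145^4 ≡ 24 · 60 ≡ 268 (mod 293).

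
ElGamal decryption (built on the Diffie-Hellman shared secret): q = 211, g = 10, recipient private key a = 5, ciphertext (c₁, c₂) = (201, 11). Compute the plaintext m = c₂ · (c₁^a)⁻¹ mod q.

Shared mask s = c₁^a mod q = 201^5 mod 211.
201^1 ≡ 201 (mod 211)
201^2 = (201^1)^2 ≡ 201^2 = 40401 ≡ 100 (mod 211)
201^4 = (201^2)^2 ≡ 100^2 = 10000 ≡ 83 (mod 211)
201^5 = 201^4 · 201^1 ≡ 83 · 201 ≡ 14 (mod 211).
So s = 14; s⁻¹ ≡ 196 (mod 211).
m = c₂ · s⁻¹ mod 211 = 11 · 196 mod 211 = 46.

46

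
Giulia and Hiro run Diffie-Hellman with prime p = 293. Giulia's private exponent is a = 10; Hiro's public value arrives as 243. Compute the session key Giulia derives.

255

Shared key K = 243^10 mod 293.
243^1 ≡ 243 (mod 293)
243^2 = (243^1)^2 ≡ 243^2 = 59049 ≡ 156 (mod 293)
243^4 = (243^2)^2 ≡ 156^2 = 24336 ≡ 17 (mod 293)
243^8 = (243^4)^2 ≡ 17^2 = 289 ≡ 289 (mod 293)
243^10 = 243^8 · 243^2 ≡ 289 · 156 ≡ 255 (mod 293).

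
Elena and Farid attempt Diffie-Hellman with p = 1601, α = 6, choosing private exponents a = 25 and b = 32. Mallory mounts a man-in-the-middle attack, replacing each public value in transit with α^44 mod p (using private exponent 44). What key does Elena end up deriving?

380

Elena receives Mallory's public value M = 6^44 mod 1601 instead of the honest one.
6^1 ≡ 6 (mod 1601)
6^2 = (6^1)^2 ≡ 6^2 = 36 ≡ 36 (mod 1601)
6^4 = (6^2)^2 ≡ 36^2 = 1296 ≡ 1296 (mod 1601)
6^8 = (6^4)^2 ≡ 1296^2 = 1679616 ≡ 167 (mod 1601)
6^16 = (6^8)^2 ≡ 167^2 = 27889 ≡ 672 (mod 1601)
6^32 = (6^16)^2 ≡ 672^2 = 451584 ≡ 102 (mod 1601)
6^44 = 6^32 · 6^8 · 6^4 ≡ 102 · 167 · 1296 ≡ 1476 (mod 1601).
So M = 1476. Elena computes K = M^25 mod 1601.
1476^1 ≡ 1476 (mod 1601)
1476^2 = (1476^1)^2 ≡ 1476^2 = 2178576 ≡ 1216 (mod 1601)
1476^4 = (1476^2)^2 ≡ 1216^2 = 1478656 ≡ 933 (mod 1601)
1476^8 = (1476^4)^2 ≡ 933^2 = 870489 ≡ 1146 (mod 1601)
1476^16 = (1476^8)^2 ≡ 1146^2 = 1313316 ≡ 496 (mod 1601)
1476^25 = 1476^16 · 1476^8 · 1476^1 ≡ 496 · 1146 · 1476 ≡ 380 (mod 1601).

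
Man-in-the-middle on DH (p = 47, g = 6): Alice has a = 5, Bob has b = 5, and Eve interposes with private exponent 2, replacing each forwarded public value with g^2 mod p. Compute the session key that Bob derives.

Bob receives Eve's public value M = 6^2 mod 47 instead of the honest one.
6^1 ≡ 6 (mod 47)
6^2 = (6^1)^2 ≡ 6^2 = 36 ≡ 36 (mod 47)
So M = 36. Bob computes K = M^5 mod 47.
36^1 ≡ 36 (mod 47)
36^2 = (36^1)^2 ≡ 36^2 = 1296 ≡ 27 (mod 47)
36^4 = (36^2)^2 ≡ 27^2 = 729 ≡ 24 (mod 47)
36^5 = 36^4 · 36^1 ≡ 24 · 36 ≡ 18 (mod 47).

18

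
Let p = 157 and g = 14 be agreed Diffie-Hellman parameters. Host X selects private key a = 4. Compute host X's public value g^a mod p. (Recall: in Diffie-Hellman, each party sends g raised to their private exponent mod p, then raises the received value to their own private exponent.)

Public value = 14^4 mod 157.
14^1 ≡ 14 (mod 157)
14^2 = (14^1)^2 ≡ 14^2 = 196 ≡ 39 (mod 157)
14^4 = (14^2)^2 ≡ 39^2 = 1521 ≡ 108 (mod 157)

108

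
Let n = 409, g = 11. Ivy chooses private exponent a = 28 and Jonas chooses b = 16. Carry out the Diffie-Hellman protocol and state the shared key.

Jonas sends B = g^b mod n = 11^16 mod 409.
11^1 ≡ 11 (mod 409)
11^2 = (11^1)^2 ≡ 11^2 = 121 ≡ 121 (mod 409)
11^4 = (11^2)^2 ≡ 121^2 = 14641 ≡ 326 (mod 409)
11^8 = (11^4)^2 ≡ 326^2 = 106276 ≡ 345 (mod 409)
11^16 = (11^8)^2 ≡ 345^2 = 119025 ≡ 6 (mod 409)
So B = 6. Ivy then computes K = B^a mod n = 6^28 mod 409.
6^1 ≡ 6 (mod 409)
6^2 = (6^1)^2 ≡ 6^2 = 36 ≡ 36 (mod 409)
6^4 = (6^2)^2 ≡ 36^2 = 1296 ≡ 69 (mod 409)
6^8 = (6^4)^2 ≡ 69^2 = 4761 ≡ 262 (mod 409)
6^16 = (6^8)^2 ≡ 262^2 = 68644 ≡ 341 (mod 409)
6^28 = 6^16 · 6^8 · 6^4 ≡ 341 · 262 · 69 ≡ 150 (mod 409).

150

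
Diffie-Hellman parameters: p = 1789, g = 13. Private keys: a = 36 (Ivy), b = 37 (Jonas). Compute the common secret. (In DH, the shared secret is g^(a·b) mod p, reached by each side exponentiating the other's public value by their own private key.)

Jonas sends B = g^b mod p = 13^37 mod 1789.
13^1 ≡ 13 (mod 1789)
13^2 = (13^1)^2 ≡ 13^2 = 169 ≡ 169 (mod 1789)
13^4 = (13^2)^2 ≡ 169^2 = 28561 ≡ 1726 (mod 1789)
13^8 = (13^4)^2 ≡ 1726^2 = 2979076 ≡ 391 (mod 1789)
13^16 = (13^8)^2 ≡ 391^2 = 152881 ≡ 816 (mod 1789)
13^32 = (13^16)^2 ≡ 816^2 = 665856 ≡ 348 (mod 1789)
13^37 = 13^32 · 13^4 · 13^1 ≡ 348 · 1726 · 13 ≡ 1228 (mod 1789).
So B = 1228. Ivy then computes K = B^a mod p = 1228^36 mod 1789.
1228^1 ≡ 1228 (mod 1789)
1228^2 = (1228^1)^2 ≡ 1228^2 = 1507984 ≡ 1646 (mod 1789)
1228^4 = (1228^2)^2 ≡ 1646^2 = 2709316 ≡ 770 (mod 1789)
1228^8 = (1228^4)^2 ≡ 770^2 = 592900 ≡ 741 (mod 1789)
1228^16 = (1228^8)^2 ≡ 741^2 = 549081 ≡ 1647 (mod 1789)
1228^32 = (1228^16)^2 ≡ 1647^2 = 2712609 ≡ 485 (mod 1789)
1228^36 = 1228^32 · 1228^4 ≡ 485 · 770 ≡ 1338 (mod 1789).

1338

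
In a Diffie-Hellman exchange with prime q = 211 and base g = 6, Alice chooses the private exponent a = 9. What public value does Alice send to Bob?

125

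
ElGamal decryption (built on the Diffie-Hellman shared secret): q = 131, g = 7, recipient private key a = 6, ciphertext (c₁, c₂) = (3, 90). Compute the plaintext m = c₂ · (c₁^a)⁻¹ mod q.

26

Shared mask s = c₁^a mod q = 3^6 mod 131.
3^1 ≡ 3 (mod 131)
3^2 = (3^1)^2 ≡ 3^2 = 9 ≡ 9 (mod 131)
3^4 = (3^2)^2 ≡ 9^2 = 81 ≡ 81 (mod 131)
3^6 = 3^4 · 3^2 ≡ 81 · 9 ≡ 74 (mod 131).
So s = 74; s⁻¹ ≡ 108 (mod 131).
m = c₂ · s⁻¹ mod 131 = 90 · 108 mod 131 = 26.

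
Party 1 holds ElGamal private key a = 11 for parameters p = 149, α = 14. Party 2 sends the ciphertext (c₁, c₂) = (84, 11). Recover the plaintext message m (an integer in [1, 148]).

Shared mask s = c₁^a mod p = 84^11 mod 149.
84^1 ≡ 84 (mod 149)
84^2 = (84^1)^2 ≡ 84^2 = 7056 ≡ 53 (mod 149)
84^4 = (84^2)^2 ≡ 53^2 = 2809 ≡ 127 (mod 149)
84^8 = (84^4)^2 ≡ 127^2 = 16129 ≡ 37 (mod 149)
84^11 = 84^8 · 84^2 · 84^1 ≡ 37 · 53 · 84 ≡ 79 (mod 149).
So s = 79; s⁻¹ ≡ 83 (mod 149).
m = c₂ · s⁻¹ mod 149 = 11 · 83 mod 149 = 19.

19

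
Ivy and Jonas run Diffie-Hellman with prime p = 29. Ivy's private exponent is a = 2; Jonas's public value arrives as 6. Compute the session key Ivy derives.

7

Shared key K = 6^2 mod 29.
6^1 ≡ 6 (mod 29)
6^2 = (6^1)^2 ≡ 6^2 = 36 ≡ 7 (mod 29)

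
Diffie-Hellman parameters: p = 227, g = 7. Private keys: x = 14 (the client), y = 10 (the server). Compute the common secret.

59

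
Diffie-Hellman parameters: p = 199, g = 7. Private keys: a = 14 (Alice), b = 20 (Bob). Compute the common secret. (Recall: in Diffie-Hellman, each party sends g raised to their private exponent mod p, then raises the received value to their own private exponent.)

79

Bob sends B = g^b mod p = 7^20 mod 199.
7^1 ≡ 7 (mod 199)
7^2 = (7^1)^2 ≡ 7^2 = 49 ≡ 49 (mod 199)
7^4 = (7^2)^2 ≡ 49^2 = 2401 ≡ 13 (mod 199)
7^8 = (7^4)^2 ≡ 13^2 = 169 ≡ 169 (mod 199)
7^16 = (7^8)^2 ≡ 169^2 = 28561 ≡ 104 (mod 199)
7^20 = 7^16 · 7^4 ≡ 104 · 13 ≡ 158 (mod 199).
So B = 158. Alice then computes K = B^a mod p = 158^14 mod 199.
158^1 ≡ 158 (mod 199)
158^2 = (158^1)^2 ≡ 158^2 = 24964 ≡ 89 (mod 199)
158^4 = (158^2)^2 ≡ 89^2 = 7921 ≡ 160 (mod 199)
158^8 = (158^4)^2 ≡ 160^2 = 25600 ≡ 128 (mod 199)
158^14 = 158^8 · 158^4 · 158^2 ≡ 128 · 160 · 89 ≡ 79 (mod 199).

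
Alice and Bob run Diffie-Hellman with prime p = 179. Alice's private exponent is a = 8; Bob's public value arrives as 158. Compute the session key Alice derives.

Shared key K = 158^8 mod 179.
158^1 ≡ 158 (mod 179)
158^2 = (158^1)^2 ≡ 158^2 = 24964 ≡ 83 (mod 179)
158^4 = (158^2)^2 ≡ 83^2 = 6889 ≡ 87 (mod 179)
158^8 = (158^4)^2 ≡ 87^2 = 7569 ≡ 51 (mod 179)

51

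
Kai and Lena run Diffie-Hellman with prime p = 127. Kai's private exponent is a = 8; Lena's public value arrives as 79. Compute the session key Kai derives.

74

Shared key K = 79^8 mod 127.
79^1 ≡ 79 (mod 127)
79^2 = (79^1)^2 ≡ 79^2 = 6241 ≡ 18 (mod 127)
79^4 = (79^2)^2 ≡ 18^2 = 324 ≡ 70 (mod 127)
79^8 = (79^4)^2 ≡ 70^2 = 4900 ≡ 74 (mod 127)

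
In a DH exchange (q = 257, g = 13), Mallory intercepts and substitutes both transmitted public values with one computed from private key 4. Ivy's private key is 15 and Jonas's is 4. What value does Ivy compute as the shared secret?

68

Ivy receives Mallory's public value M = 13^4 mod 257 instead of the honest one.
13^1 ≡ 13 (mod 257)
13^2 = (13^1)^2 ≡ 13^2 = 169 ≡ 169 (mod 257)
13^4 = (13^2)^2 ≡ 169^2 = 28561 ≡ 34 (mod 257)
So M = 34. Ivy computes K = M^15 mod 257.
34^1 ≡ 34 (mod 257)
34^2 = (34^1)^2 ≡ 34^2 = 1156 ≡ 128 (mod 257)
34^4 = (34^2)^2 ≡ 128^2 = 16384 ≡ 193 (mod 257)
34^8 = (34^4)^2 ≡ 193^2 = 37249 ≡ 241 (mod 257)
34^15 = 34^8 · 34^4 · 34^2 · 34^1 ≡ 241 · 193 · 128 · 34 ≡ 68 (mod 257).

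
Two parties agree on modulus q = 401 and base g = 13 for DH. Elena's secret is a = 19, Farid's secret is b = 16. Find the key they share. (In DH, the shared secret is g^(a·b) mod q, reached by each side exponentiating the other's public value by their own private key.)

196

Farid sends B = g^b mod q = 13^16 mod 401.
13^1 ≡ 13 (mod 401)
13^2 = (13^1)^2 ≡ 13^2 = 169 ≡ 169 (mod 401)
13^4 = (13^2)^2 ≡ 169^2 = 28561 ≡ 90 (mod 401)
13^8 = (13^4)^2 ≡ 90^2 = 8100 ≡ 80 (mod 401)
13^16 = (13^8)^2 ≡ 80^2 = 6400 ≡ 385 (mod 401)
So B = 385. Elena then computes K = B^a mod q = 385^19 mod 401.
385^1 ≡ 385 (mod 401)
385^2 = (385^1)^2 ≡ 385^2 = 148225 ≡ 256 (mod 401)
385^4 = (385^2)^2 ≡ 256^2 = 65536 ≡ 173 (mod 401)
385^8 = (385^4)^2 ≡ 173^2 = 29929 ≡ 255 (mod 401)
385^16 = (385^8)^2 ≡ 255^2 = 65025 ≡ 63 (mod 401)
385^19 = 385^16 · 385^2 · 385^1 ≡ 63 · 256 · 385 ≡ 196 (mod 401).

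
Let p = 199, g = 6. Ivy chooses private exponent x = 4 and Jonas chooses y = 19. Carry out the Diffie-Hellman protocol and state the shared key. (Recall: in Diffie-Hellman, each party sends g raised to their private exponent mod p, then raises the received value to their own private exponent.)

Ivy sends A = g^x mod p = 6^4 mod 199.
6^1 ≡ 6 (mod 199)
6^2 = (6^1)^2 ≡ 6^2 = 36 ≡ 36 (mod 199)
6^4 = (6^2)^2 ≡ 36^2 = 1296 ≡ 102 (mod 199)
So A = 102. Jonas then computes K = A^y mod p = 102^19 mod 199.
102^1 ≡ 102 (mod 199)
102^2 = (102^1)^2 ≡ 102^2 = 10404 ≡ 56 (mod 199)
102^4 = (102^2)^2 ≡ 56^2 = 3136 ≡ 151 (mod 199)
102^8 = (102^4)^2 ≡ 151^2 = 22801 ≡ 115 (mod 199)
102^16 = (102^8)^2 ≡ 115^2 = 13225 ≡ 91 (mod 199)
102^19 = 102^16 · 102^2 · 102^1 ≡ 91 · 56 · 102 ≡ 4 (mod 199).

4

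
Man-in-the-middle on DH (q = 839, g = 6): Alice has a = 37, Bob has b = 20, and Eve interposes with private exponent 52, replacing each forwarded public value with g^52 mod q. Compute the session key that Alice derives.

Alice receives Eve's public value M = 6^52 mod 839 instead of the honest one.
6^1 ≡ 6 (mod 839)
6^2 = (6^1)^2 ≡ 6^2 = 36 ≡ 36 (mod 839)
6^4 = (6^2)^2 ≡ 36^2 = 1296 ≡ 457 (mod 839)
6^8 = (6^4)^2 ≡ 457^2 = 208849 ≡ 777 (mod 839)
6^16 = (6^8)^2 ≡ 777^2 = 603729 ≡ 488 (mod 839)
6^32 = (6^16)^2 ≡ 488^2 = 238144 ≡ 707 (mod 839)
6^52 = 6^32 · 6^16 · 6^4 ≡ 707 · 488 · 457 ≡ 720 (mod 839).
So M = 720. Alice computes K = M^37 mod 839.
720^1 ≡ 720 (mod 839)
720^2 = (720^1)^2 ≡ 720^2 = 518400 ≡ 737 (mod 839)
720^4 = (720^2)^2 ≡ 737^2 = 543169 ≡ 336 (mod 839)
720^8 = (720^4)^2 ≡ 336^2 = 112896 ≡ 470 (mod 839)
720^16 = (720^8)^2 ≡ 470^2 = 220900 ≡ 243 (mod 839)
720^32 = (720^16)^2 ≡ 243^2 = 59049 ≡ 319 (mod 839)
720^37 = 720^32 · 720^4 · 720^1 ≡ 319 · 336 · 720 ≡ 421 (mod 839).

421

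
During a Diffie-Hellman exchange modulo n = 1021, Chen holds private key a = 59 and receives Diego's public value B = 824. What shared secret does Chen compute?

854

Shared key K = 824^59 mod 1021.
824^1 ≡ 824 (mod 1021)
824^2 = (824^1)^2 ≡ 824^2 = 678976 ≡ 11 (mod 1021)
824^4 = (824^2)^2 ≡ 11^2 = 121 ≡ 121 (mod 1021)
824^8 = (824^4)^2 ≡ 121^2 = 14641 ≡ 347 (mod 1021)
824^16 = (824^8)^2 ≡ 347^2 = 120409 ≡ 952 (mod 1021)
824^32 = (824^16)^2 ≡ 952^2 = 906304 ≡ 677 (mod 1021)
824^59 = 824^32 · 824^16 · 824^8 · 824^2 · 824^1 ≡ 677 · 952 · 347 · 11 · 824 ≡ 854 (mod 1021).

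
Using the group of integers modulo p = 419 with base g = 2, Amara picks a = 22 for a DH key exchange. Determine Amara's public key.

114

Public value = 2^22 mod 419.
2^1 ≡ 2 (mod 419)
2^2 = (2^1)^2 ≡ 2^2 = 4 ≡ 4 (mod 419)
2^4 = (2^2)^2 ≡ 4^2 = 16 ≡ 16 (mod 419)
2^8 = (2^4)^2 ≡ 16^2 = 256 ≡ 256 (mod 419)
2^16 = (2^8)^2 ≡ 256^2 = 65536 ≡ 172 (mod 419)
2^22 = 2^16 · 2^4 · 2^2 ≡ 172 · 16 · 4 ≡ 114 (mod 419).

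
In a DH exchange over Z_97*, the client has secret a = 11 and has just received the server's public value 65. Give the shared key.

66

Shared key K = 65^11 mod 97.
65^1 ≡ 65 (mod 97)
65^2 = (65^1)^2 ≡ 65^2 = 4225 ≡ 54 (mod 97)
65^4 = (65^2)^2 ≡ 54^2 = 2916 ≡ 6 (mod 97)
65^8 = (65^4)^2 ≡ 6^2 = 36 ≡ 36 (mod 97)
65^11 = 65^8 · 65^2 · 65^1 ≡ 36 · 54 · 65 ≡ 66 (mod 97).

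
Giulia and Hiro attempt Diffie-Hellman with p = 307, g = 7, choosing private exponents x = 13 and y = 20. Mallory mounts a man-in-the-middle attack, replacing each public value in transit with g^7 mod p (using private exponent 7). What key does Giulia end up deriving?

Giulia receives Mallory's public value M = 7^7 mod 307 instead of the honest one.
7^1 ≡ 7 (mod 307)
7^2 = (7^1)^2 ≡ 7^2 = 49 ≡ 49 (mod 307)
7^4 = (7^2)^2 ≡ 49^2 = 2401 ≡ 252 (mod 307)
7^7 = 7^4 · 7^2 · 7^1 ≡ 252 · 49 · 7 ≡ 169 (mod 307).
So M = 169. Giulia computes K = M^13 mod 307.
169^1 ≡ 169 (mod 307)
169^2 = (169^1)^2 ≡ 169^2 = 28561 ≡ 10 (mod 307)
169^4 = (169^2)^2 ≡ 10^2 = 100 ≡ 100 (mod 307)
169^8 = (169^4)^2 ≡ 100^2 = 10000 ≡ 176 (mod 307)
169^13 = 169^8 · 169^4 · 169^1 ≡ 176 · 100 · 169 ≡ 184 (mod 307).

184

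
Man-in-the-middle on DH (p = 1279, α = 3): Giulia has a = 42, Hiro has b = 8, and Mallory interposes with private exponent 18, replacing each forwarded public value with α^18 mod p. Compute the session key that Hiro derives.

Hiro receives Mallory's public value M = 3^18 mod 1279 instead of the honest one.
3^1 ≡ 3 (mod 1279)
3^2 = (3^1)^2 ≡ 3^2 = 9 ≡ 9 (mod 1279)
3^4 = (3^2)^2 ≡ 9^2 = 81 ≡ 81 (mod 1279)
3^8 = (3^4)^2 ≡ 81^2 = 6561 ≡ 166 (mod 1279)
3^16 = (3^8)^2 ≡ 166^2 = 27556 ≡ 697 (mod 1279)
3^18 = 3^16 · 3^2 ≡ 697 · 9 ≡ 1157 (mod 1279).
So M = 1157. Hiro computes K = M^8 mod 1279.
1157^1 ≡ 1157 (mod 1279)
1157^2 = (1157^1)^2 ≡ 1157^2 = 1338649 ≡ 815 (mod 1279)
1157^4 = (1157^2)^2 ≡ 815^2 = 664225 ≡ 424 (mod 1279)
1157^8 = (1157^4)^2 ≡ 424^2 = 179776 ≡ 716 (mod 1279)

716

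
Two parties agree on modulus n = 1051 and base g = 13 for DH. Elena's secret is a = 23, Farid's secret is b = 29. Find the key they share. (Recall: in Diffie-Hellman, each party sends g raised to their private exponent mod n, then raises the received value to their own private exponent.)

Elena sends A = g^a mod n = 13^23 mod 1051.
13^1 ≡ 13 (mod 1051)
13^2 = (13^1)^2 ≡ 13^2 = 169 ≡ 169 (mod 1051)
13^4 = (13^2)^2 ≡ 169^2 = 28561 ≡ 184 (mod 1051)
13^8 = (13^4)^2 ≡ 184^2 = 33856 ≡ 224 (mod 1051)
13^16 = (13^8)^2 ≡ 224^2 = 50176 ≡ 779 (mod 1051)
13^23 = 13^16 · 13^4 · 13^2 · 13^1 ≡ 779 · 184 · 169 · 13 ≡ 164 (mod 1051).
So A = 164. Farid then computes K = A^b mod n = 164^29 mod 1051.
164^1 ≡ 164 (mod 1051)
164^2 = (164^1)^2 ≡ 164^2 = 26896 ≡ 621 (mod 1051)
164^4 = (164^2)^2 ≡ 621^2 = 385641 ≡ 975 (mod 1051)
164^8 = (164^4)^2 ≡ 975^2 = 950625 ≡ 521 (mod 1051)
164^16 = (164^8)^2 ≡ 521^2 = 271441 ≡ 283 (mod 1051)
164^29 = 164^16 · 164^8 · 164^4 · 164^1 ≡ 283 · 521 · 975 · 164 ≡ 702 (mod 1051).

702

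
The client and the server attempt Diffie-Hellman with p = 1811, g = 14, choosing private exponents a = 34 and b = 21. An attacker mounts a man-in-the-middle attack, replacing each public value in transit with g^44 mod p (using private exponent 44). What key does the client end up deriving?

1369

The client receives an attacker's public value M = 14^44 mod 1811 instead of the honest one.
14^1 ≡ 14 (mod 1811)
14^2 = (14^1)^2 ≡ 14^2 = 196 ≡ 196 (mod 1811)
14^4 = (14^2)^2 ≡ 196^2 = 38416 ≡ 385 (mod 1811)
14^8 = (14^4)^2 ≡ 385^2 = 148225 ≡ 1534 (mod 1811)
14^16 = (14^8)^2 ≡ 1534^2 = 2353156 ≡ 667 (mod 1811)
14^32 = (14^16)^2 ≡ 667^2 = 444889 ≡ 1194 (mod 1811)
14^44 = 14^32 · 14^8 · 14^4 ≡ 1194 · 1534 · 385 ≡ 902 (mod 1811).
So M = 902. The client computes K = M^34 mod 1811.
902^1 ≡ 902 (mod 1811)
902^2 = (902^1)^2 ≡ 902^2 = 813604 ≡ 465 (mod 1811)
902^4 = (902^2)^2 ≡ 465^2 = 216225 ≡ 716 (mod 1811)
902^8 = (902^4)^2 ≡ 716^2 = 512656 ≡ 143 (mod 1811)
902^16 = (902^8)^2 ≡ 143^2 = 20449 ≡ 528 (mod 1811)
902^32 = (902^16)^2 ≡ 528^2 = 278784 ≡ 1701 (mod 1811)
902^34 = 902^32 · 902^2 ≡ 1701 · 465 ≡ 1369 (mod 1811).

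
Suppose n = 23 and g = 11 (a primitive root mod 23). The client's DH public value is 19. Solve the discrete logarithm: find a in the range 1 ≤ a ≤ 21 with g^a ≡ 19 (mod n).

Try successive powers of 11 modulo 23:
11^1 ≡ 11
11^2 ≡ 6
11^3 ≡ 20
11^4 ≡ 13
11^5 ≡ 5
11^6 ≡ 9
11^7 ≡ 7
11^8 ≡ 8
11^9 ≡ 19
Found: a = 9.

9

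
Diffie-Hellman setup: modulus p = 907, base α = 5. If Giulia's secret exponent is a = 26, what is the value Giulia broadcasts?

643

Public value = 5^26 mod 907.
5^1 ≡ 5 (mod 907)
5^2 = (5^1)^2 ≡ 5^2 = 25 ≡ 25 (mod 907)
5^4 = (5^2)^2 ≡ 25^2 = 625 ≡ 625 (mod 907)
5^8 = (5^4)^2 ≡ 625^2 = 390625 ≡ 615 (mod 907)
5^16 = (5^8)^2 ≡ 615^2 = 378225 ≡ 6 (mod 907)
5^26 = 5^16 · 5^8 · 5^2 ≡ 6 · 615 · 25 ≡ 643 (mod 907).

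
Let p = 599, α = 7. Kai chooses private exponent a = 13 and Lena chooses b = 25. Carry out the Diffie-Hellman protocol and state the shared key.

496

Lena sends B = α^b mod p = 7^25 mod 599.
7^1 ≡ 7 (mod 599)
7^2 = (7^1)^2 ≡ 7^2 = 49 ≡ 49 (mod 599)
7^4 = (7^2)^2 ≡ 49^2 = 2401 ≡ 5 (mod 599)
7^8 = (7^4)^2 ≡ 5^2 = 25 ≡ 25 (mod 599)
7^16 = (7^8)^2 ≡ 25^2 = 625 ≡ 26 (mod 599)
7^25 = 7^16 · 7^8 · 7^1 ≡ 26 · 25 · 7 ≡ 357 (mod 599).
So B = 357. Kai then computes K = B^a mod p = 357^13 mod 599.
357^1 ≡ 357 (mod 599)
357^2 = (357^1)^2 ≡ 357^2 = 127449 ≡ 461 (mod 599)
357^4 = (357^2)^2 ≡ 461^2 = 212521 ≡ 475 (mod 599)
357^8 = (357^4)^2 ≡ 475^2 = 225625 ≡ 401 (mod 599)
357^13 = 357^8 · 357^4 · 357^1 ≡ 401 · 475 · 357 ≡ 496 (mod 599).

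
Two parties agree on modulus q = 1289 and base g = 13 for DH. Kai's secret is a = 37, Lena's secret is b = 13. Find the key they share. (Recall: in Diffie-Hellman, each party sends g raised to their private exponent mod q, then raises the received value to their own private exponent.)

Lena sends B = g^b mod q = 13^13 mod 1289.
13^1 ≡ 13 (mod 1289)
13^2 = (13^1)^2 ≡ 13^2 = 169 ≡ 169 (mod 1289)
13^4 = (13^2)^2 ≡ 169^2 = 28561 ≡ 203 (mod 1289)
13^8 = (13^4)^2 ≡ 203^2 = 41209 ≡ 1250 (mod 1289)
13^13 = 13^8 · 13^4 · 13^1 ≡ 1250 · 203 · 13 ≡ 199 (mod 1289).
So B = 199. Kai then computes K = B^a mod q = 199^37 mod 1289.
199^1 ≡ 199 (mod 1289)
199^2 = (199^1)^2 ≡ 199^2 = 39601 ≡ 931 (mod 1289)
199^4 = (199^2)^2 ≡ 931^2 = 866761 ≡ 553 (mod 1289)
199^8 = (199^4)^2 ≡ 553^2 = 305809 ≡ 316 (mod 1289)
199^16 = (199^8)^2 ≡ 316^2 = 99856 ≡ 603 (mod 1289)
199^32 = (199^16)^2 ≡ 603^2 = 363609 ≡ 111 (mod 1289)
199^37 = 199^32 · 199^4 · 199^1 ≡ 111 · 553 · 199 ≡ 653 (mod 1289).

653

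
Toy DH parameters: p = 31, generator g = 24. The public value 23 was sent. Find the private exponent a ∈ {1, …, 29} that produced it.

Try successive powers of 24 modulo 31:
24^1 ≡ 24
24^2 ≡ 18
24^3 ≡ 29
24^4 ≡ 14
24^5 ≡ 26
24^6 ≡ 4
24^7 ≡ 3
24^8 ≡ 10
24^9 ≡ 23
Found: a = 9.

9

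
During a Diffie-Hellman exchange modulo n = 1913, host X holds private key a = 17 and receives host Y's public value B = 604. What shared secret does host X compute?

1053

Shared key K = 604^17 mod 1913.
604^1 ≡ 604 (mod 1913)
604^2 = (604^1)^2 ≡ 604^2 = 364816 ≡ 1346 (mod 1913)
604^4 = (604^2)^2 ≡ 1346^2 = 1811716 ≡ 105 (mod 1913)
604^8 = (604^4)^2 ≡ 105^2 = 11025 ≡ 1460 (mod 1913)
604^16 = (604^8)^2 ≡ 1460^2 = 2131600 ≡ 518 (mod 1913)
604^17 = 604^16 · 604^1 ≡ 518 · 604 ≡ 1053 (mod 1913).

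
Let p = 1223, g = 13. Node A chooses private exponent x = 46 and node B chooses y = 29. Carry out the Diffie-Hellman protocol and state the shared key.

424

Node A sends A = g^x mod p = 13^46 mod 1223.
13^1 ≡ 13 (mod 1223)
13^2 = (13^1)^2 ≡ 13^2 = 169 ≡ 169 (mod 1223)
13^4 = (13^2)^2 ≡ 169^2 = 28561 ≡ 432 (mod 1223)
13^8 = (13^4)^2 ≡ 432^2 = 186624 ≡ 728 (mod 1223)
13^16 = (13^8)^2 ≡ 728^2 = 529984 ≡ 425 (mod 1223)
13^32 = (13^16)^2 ≡ 425^2 = 180625 ≡ 844 (mod 1223)
13^46 = 13^32 · 13^8 · 13^4 · 13^2 ≡ 844 · 728 · 432 · 169 ≡ 212 (mod 1223).
So A = 212. Node B then computes K = A^y mod p = 212^29 mod 1223.
212^1 ≡ 212 (mod 1223)
212^2 = (212^1)^2 ≡ 212^2 = 44944 ≡ 916 (mod 1223)
212^4 = (212^2)^2 ≡ 916^2 = 839056 ≡ 78 (mod 1223)
212^8 = (212^4)^2 ≡ 78^2 = 6084 ≡ 1192 (mod 1223)
212^16 = (212^8)^2 ≡ 1192^2 = 1420864 ≡ 961 (mod 1223)
212^29 = 212^16 · 212^8 · 212^4 · 212^1 ≡ 961 · 1192 · 78 · 212 ≡ 424 (mod 1223).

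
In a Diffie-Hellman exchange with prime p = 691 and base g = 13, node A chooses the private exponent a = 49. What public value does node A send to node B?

Public value = 13^49 (mod 691).
13^1 ≡ 13 (mod 691)
13^2 = (13^1)^2 ≡ 13^2 = 169 ≡ 169 (mod 691)
13^4 = (13^2)^2 ≡ 169^2 = 28561 ≡ 230 (mod 691)
13^8 = (13^4)^2 ≡ 230^2 = 52900 ≡ 384 (mod 691)
13^16 = (13^8)^2 ≡ 384^2 = 147456 ≡ 273 (mod 691)
13^32 = (13^16)^2 ≡ 273^2 = 74529 ≡ 592 (mod 691)
13^49 = 13^32 · 13^16 · 13^1 ≡ 592 · 273 · 13 ≡ 368 (mod 691).

368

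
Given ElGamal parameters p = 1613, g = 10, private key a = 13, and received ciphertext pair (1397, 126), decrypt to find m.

Shared mask s = c₁^a mod p = 1397^13 mod 1613.
1397^1 ≡ 1397 (mod 1613)
1397^2 = (1397^1)^2 ≡ 1397^2 = 1951609 ≡ 1492 (mod 1613)
1397^4 = (1397^2)^2 ≡ 1492^2 = 2226064 ≡ 124 (mod 1613)
1397^8 = (1397^4)^2 ≡ 124^2 = 15376 ≡ 859 (mod 1613)
1397^13 = 1397^8 · 1397^4 · 1397^1 ≡ 859 · 124 · 1397 ≡ 376 (mod 1613).
So s = 376; s⁻¹ ≡ 1317 (mod 1613).
m = c₂ · s⁻¹ mod 1613 = 126 · 1317 mod 1613 = 1416.

1416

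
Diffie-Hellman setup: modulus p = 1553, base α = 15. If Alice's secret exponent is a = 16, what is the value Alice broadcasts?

Public value = 15^16 mod 1553.
15^1 ≡ 15 (mod 1553)
15^2 = (15^1)^2 ≡ 15^2 = 225 ≡ 225 (mod 1553)
15^4 = (15^2)^2 ≡ 225^2 = 50625 ≡ 929 (mod 1553)
15^8 = (15^4)^2 ≡ 929^2 = 863041 ≡ 1126 (mod 1553)
15^16 = (15^8)^2 ≡ 1126^2 = 1267876 ≡ 628 (mod 1553)

628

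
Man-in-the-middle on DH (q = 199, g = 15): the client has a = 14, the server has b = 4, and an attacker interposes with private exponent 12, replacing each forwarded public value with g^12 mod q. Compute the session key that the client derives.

52

The client receives an attacker's public value M = 15^12 mod 199 instead of the honest one.
15^1 ≡ 15 (mod 199)
15^2 = (15^1)^2 ≡ 15^2 = 225 ≡ 26 (mod 199)
15^4 = (15^2)^2 ≡ 26^2 = 676 ≡ 79 (mod 199)
15^8 = (15^4)^2 ≡ 79^2 = 6241 ≡ 72 (mod 199)
15^12 = 15^8 · 15^4 ≡ 72 · 79 ≡ 116 (mod 199).
So M = 116. The client computes K = M^14 mod 199.
116^1 ≡ 116 (mod 199)
116^2 = (116^1)^2 ≡ 116^2 = 13456 ≡ 123 (mod 199)
116^4 = (116^2)^2 ≡ 123^2 = 15129 ≡ 5 (mod 199)
116^8 = (116^4)^2 ≡ 5^2 = 25 ≡ 25 (mod 199)
116^14 = 116^8 · 116^4 · 116^2 ≡ 25 · 5 · 123 ≡ 52 (mod 199).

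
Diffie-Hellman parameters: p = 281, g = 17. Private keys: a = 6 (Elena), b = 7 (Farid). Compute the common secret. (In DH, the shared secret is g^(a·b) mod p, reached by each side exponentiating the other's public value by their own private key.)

Farid sends B = g^b mod p = 17^7 mod 281.
17^1 ≡ 17 (mod 281)
17^2 = (17^1)^2 ≡ 17^2 = 289 ≡ 8 (mod 281)
17^4 = (17^2)^2 ≡ 8^2 = 64 ≡ 64 (mod 281)
17^7 = 17^4 · 17^2 · 17^1 ≡ 64 · 8 · 17 ≡ 274 (mod 281).
So B = 274. Elena then computes K = B^a mod p = 274^6 mod 281.
274^1 ≡ 274 (mod 281)
274^2 = (274^1)^2 ≡ 274^2 = 75076 ≡ 49 (mod 281)
274^4 = (274^2)^2 ≡ 49^2 = 2401 ≡ 153 (mod 281)
274^6 = 274^4 · 274^2 ≡ 153 · 49 ≡ 191 (mod 281).

191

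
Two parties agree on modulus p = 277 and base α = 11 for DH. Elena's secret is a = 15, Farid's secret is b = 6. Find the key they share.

Elena sends A = α^a mod p = 11^15 mod 277.
11^1 ≡ 11 (mod 277)
11^2 = (11^1)^2 ≡ 11^2 = 121 ≡ 121 (mod 277)
11^4 = (11^2)^2 ≡ 121^2 = 14641 ≡ 237 (mod 277)
11^8 = (11^4)^2 ≡ 237^2 = 56169 ≡ 215 (mod 277)
11^15 = 11^8 · 11^4 · 11^2 · 11^1 ≡ 215 · 237 · 121 · 11 ≡ 148 (mod 277).
So A = 148. Farid then computes K = A^b mod p = 148^6 mod 277.
148^1 ≡ 148 (mod 277)
148^2 = (148^1)^2 ≡ 148^2 = 21904 ≡ 21 (mod 277)
148^4 = (148^2)^2 ≡ 21^2 = 441 ≡ 164 (mod 277)
148^6 = 148^4 · 148^2 ≡ 164 · 21 ≡ 120 (mod 277).

120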